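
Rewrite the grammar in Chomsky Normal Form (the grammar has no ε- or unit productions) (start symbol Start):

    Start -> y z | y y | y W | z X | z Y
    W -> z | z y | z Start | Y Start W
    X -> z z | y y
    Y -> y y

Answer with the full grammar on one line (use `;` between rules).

Start -> X1 X2 | X1 X1 | X1 W | X2 X | X2 Y; W -> z | X2 X1 | X2 Start | Y Y1; X -> X2 X2 | X1 X1; Y -> X1 X1; X1 -> y; X2 -> z; Y1 -> Start W

Introduce a nonterminal for each terminal appearing in a rule of length ≥ 2: X1 → y, X2 → z.
Binarize each right-hand side of length ≥ 3 by chaining fresh nonterminals (Y1, Y2, …): affected rules were W → Y Start W.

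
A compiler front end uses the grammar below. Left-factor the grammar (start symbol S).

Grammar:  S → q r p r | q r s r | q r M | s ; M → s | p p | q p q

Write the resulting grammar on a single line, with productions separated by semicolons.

S → s | q r S'; M → s | p p | q p q; S' → p r | s r | M

S has alternatives sharing prefix 'q r': factor to S → q r S' with S' → p r | s r | M.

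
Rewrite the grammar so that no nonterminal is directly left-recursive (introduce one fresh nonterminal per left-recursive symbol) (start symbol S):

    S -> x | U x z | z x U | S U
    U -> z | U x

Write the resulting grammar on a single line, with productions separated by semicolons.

S -> x S' | U x z S' | z x U S'; U -> z U'; S' -> U S' | ε; U' -> x U' | ε

Directly left-recursive nonterminals: S, U.
For S: α = {U}, β = {x, U x z, z x U}. Rewrite as S → β S' and S' → α S' | ε.
For U: α = {x}, β = {z}. Rewrite as U → β U' and U' → α U' | ε.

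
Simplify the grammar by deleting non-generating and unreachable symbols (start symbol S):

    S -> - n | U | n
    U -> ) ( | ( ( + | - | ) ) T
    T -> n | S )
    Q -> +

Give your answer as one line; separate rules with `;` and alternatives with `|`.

S -> - n | U | n; U -> ) ( | ( ( + | - | ) ) T; T -> n | S )

Generating nonterminals: {Q, S, T, U}.
Reachable from S after that: {S, T, U}.
Removed useless symbols: {Q} and every production mentioning them.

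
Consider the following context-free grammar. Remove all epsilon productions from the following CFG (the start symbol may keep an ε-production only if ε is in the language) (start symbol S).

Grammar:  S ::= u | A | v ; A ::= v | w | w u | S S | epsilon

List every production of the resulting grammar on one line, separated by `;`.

Nullable nonterminals: {A, S}.
ε ∈ L(G) since S is nullable, so keep S → ε.
For each production, add variants omitting each subset of nullable occurrences: A → S S gives S S | S.

S ::= u | A | v | ε; A ::= v | w | w u | S S | S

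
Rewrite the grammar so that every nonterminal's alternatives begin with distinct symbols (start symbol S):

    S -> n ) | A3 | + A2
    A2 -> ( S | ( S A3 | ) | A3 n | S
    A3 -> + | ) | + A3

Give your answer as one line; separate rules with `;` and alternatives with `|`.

A2 has alternatives sharing prefix '( S': factor to A2 → ( S A2' with A2' → ε | A3.
A3 has alternatives sharing prefix '+': factor to A3 → + A3' with A3' → ε | A3.

S -> n ) | A3 | + A2; A2 -> ) | A3 n | S | ( S A2'; A3 -> ) | + A3'; A2' -> ε | A3; A3' -> ε | A3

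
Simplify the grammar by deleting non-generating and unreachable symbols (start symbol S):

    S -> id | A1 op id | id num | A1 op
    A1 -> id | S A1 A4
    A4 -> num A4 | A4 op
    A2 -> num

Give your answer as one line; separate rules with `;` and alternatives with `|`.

Generating nonterminals: {A1, A2, S}.
Reachable from S after that: {A1, S}.
Removed useless symbols: {A2, A4} and every production mentioning them.

S -> id | A1 op id | id num | A1 op; A1 -> id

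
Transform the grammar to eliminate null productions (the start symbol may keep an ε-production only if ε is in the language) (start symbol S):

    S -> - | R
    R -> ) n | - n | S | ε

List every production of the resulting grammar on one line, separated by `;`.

Nullable nonterminals: {R, S}.
ε ∈ L(G) since S is nullable, so keep S → ε.

S -> - | R | ε; R -> ) n | - n | S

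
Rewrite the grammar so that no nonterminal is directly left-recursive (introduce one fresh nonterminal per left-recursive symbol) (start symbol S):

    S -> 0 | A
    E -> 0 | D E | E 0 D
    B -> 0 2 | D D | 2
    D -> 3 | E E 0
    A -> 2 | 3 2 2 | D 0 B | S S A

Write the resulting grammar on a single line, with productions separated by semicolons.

S -> 0 | A; E -> 0 E' | D E E'; B -> 0 2 | D D | 2; D -> 3 | E E 0; A -> 2 | 3 2 2 | D 0 B | S S A; E' -> 0 D E' | ε

Directly left-recursive nonterminal: E.
For E: α = {0 D}, β = {0, D E}. Rewrite as E → β E' and E' → α E' | ε.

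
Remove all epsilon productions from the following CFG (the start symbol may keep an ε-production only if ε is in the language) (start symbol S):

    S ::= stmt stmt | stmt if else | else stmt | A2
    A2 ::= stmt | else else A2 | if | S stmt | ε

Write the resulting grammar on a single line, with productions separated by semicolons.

Nullable set = {A2, S}.
ε ∈ L(G) since S is nullable, so keep S → ε.
Add the nullable-subset variants: A2 → else else A2 gives else else A2 | else else.

S ::= stmt stmt | stmt if else | else stmt | A2 | ε; A2 ::= stmt | else else A2 | else else | if | S stmt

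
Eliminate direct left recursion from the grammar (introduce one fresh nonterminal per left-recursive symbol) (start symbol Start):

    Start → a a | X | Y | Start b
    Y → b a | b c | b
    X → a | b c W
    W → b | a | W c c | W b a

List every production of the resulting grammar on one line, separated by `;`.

Start → a a Start1 | X Start1 | Y Start1; Y → b a | b c | b; X → a | b c W; W → b W1 | a W1; Start1 → b Start1 | eps; W1 → c c W1 | b a W1 | eps

Left recursion appears on Start, W.
For Start: α = {b}, β = {a a, X, Y}. Rewrite as Start → β Start1 and Start1 → α Start1 | ε.
For W: α = {c c, b a}, β = {b, a}. Rewrite as W → β W1 and W1 → α W1 | ε.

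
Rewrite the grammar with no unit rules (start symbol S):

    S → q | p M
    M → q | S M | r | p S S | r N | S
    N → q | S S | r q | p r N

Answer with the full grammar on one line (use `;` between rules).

Unit pairs: M ⇒* {S}.
For each unit pair (A, B), copy every non-unit production of B to A, then drop all unit productions.

S → q | p M; M → q | p M | S M | r | p S S | r N; N → q | S S | r q | p r N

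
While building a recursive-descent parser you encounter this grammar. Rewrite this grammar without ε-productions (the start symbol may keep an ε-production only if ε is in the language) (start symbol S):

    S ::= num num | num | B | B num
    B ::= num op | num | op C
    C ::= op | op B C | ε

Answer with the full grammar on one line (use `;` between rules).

S ::= num num | num | B | B num; B ::= num op | num | op C | op; C ::= op | op B C | op B

The nullable symbols are {C}.
ε ∉ L(G), so no ε-production is kept.
Add the nullable-subset variants: B → op C gives op C | op. C → op B C gives op B C | op B.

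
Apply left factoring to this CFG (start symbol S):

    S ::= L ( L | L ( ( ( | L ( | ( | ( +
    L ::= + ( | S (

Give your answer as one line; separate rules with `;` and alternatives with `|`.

S has alternatives sharing prefix 'L (': factor to S → L ( S' with S' → L | ( ( | ε.
S has alternatives sharing prefix '(': factor to S → ( S'' with S'' → ε | +.

S ::= L ( S' | ( S''; L ::= + ( | S (; S' ::= L | ( ( | ε; S'' ::= ε | +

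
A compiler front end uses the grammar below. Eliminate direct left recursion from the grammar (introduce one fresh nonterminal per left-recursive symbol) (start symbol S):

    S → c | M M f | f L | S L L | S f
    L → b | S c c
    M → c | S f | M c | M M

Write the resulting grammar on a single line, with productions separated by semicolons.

S → c S' | M M f S' | f L S'; L → b | S c c; M → c M' | S f M'; S' → L L S' | f S' | ε; M' → c M' | M M' | ε

S, M are directly left-recursive.
For S: α = {L L, f}, β = {c, M M f, f L}. Rewrite as S → β S' and S' → α S' | ε.
For M: α = {c, M}, β = {c, S f}. Rewrite as M → β M' and M' → α M' | ε.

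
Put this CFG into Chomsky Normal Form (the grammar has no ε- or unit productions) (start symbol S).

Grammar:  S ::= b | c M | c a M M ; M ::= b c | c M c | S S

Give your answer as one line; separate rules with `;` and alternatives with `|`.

S ::= b | X1 M | X1 Y1; M ::= X3 X1 | X1 Y3 | S S; X1 ::= c; X2 ::= a; X3 ::= b; Y1 ::= X2 Y2; Y2 ::= M M; Y3 ::= M X1

Introduce a nonterminal for each terminal appearing in a rule of length ≥ 2: X1 → c, X2 → a, X3 → b.
Binarize each right-hand side of length ≥ 3 by chaining fresh nonterminals (Y1, Y2, …): affected rules were S → X1 X2 M M; M → X1 M X1.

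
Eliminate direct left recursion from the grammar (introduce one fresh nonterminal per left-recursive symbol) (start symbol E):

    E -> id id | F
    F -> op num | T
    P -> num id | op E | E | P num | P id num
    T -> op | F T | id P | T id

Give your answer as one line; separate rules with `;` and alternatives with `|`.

E -> id id | F; F -> op num | T; P -> num id P' | op E P' | E P'; T -> op T' | F T T' | id P T'; P' -> num P' | id num P' | epsilon; T' -> id T' | epsilon

Left recursion appears on P, T.
For P: α = {num, id num}, β = {num id, op E, E}. Rewrite as P → β P' and P' → α P' | ε.
For T: α = {id}, β = {op, F T, id P}. Rewrite as T → β T' and T' → α T' | ε.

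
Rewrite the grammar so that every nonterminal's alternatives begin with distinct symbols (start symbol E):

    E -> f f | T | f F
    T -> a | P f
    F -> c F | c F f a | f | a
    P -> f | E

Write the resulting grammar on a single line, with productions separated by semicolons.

E -> T | f E'; T -> a | P f; F -> f | a | c F F'; P -> f | E; E' -> f | F; F' -> ε | f a

E has alternatives sharing prefix 'f': factor to E → f E' with E' → f | F.
F has alternatives sharing prefix 'c F': factor to F → c F F' with F' → ε | f a.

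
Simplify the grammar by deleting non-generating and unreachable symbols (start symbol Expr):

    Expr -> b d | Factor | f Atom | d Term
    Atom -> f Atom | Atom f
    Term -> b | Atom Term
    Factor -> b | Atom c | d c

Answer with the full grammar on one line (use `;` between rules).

Generating nonterminals: {Expr, Factor, Term}.
Reachable from Expr after that: {Expr, Factor, Term}.
Removed useless symbols: {Atom} and every production mentioning them.

Expr -> b d | Factor | d Term; Term -> b; Factor -> b | d c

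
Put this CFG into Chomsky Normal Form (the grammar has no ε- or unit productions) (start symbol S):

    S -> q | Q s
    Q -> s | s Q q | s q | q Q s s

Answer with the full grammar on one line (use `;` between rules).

S -> q | Q X1; Q -> s | X1 Y1 | X1 X2 | X2 Y2; X1 -> s; X2 -> q; Y1 -> Q X2; Y2 -> Q Y3; Y3 -> X1 X1

Introduce a nonterminal for each terminal appearing in a rule of length ≥ 2: X1 → s, X2 → q.
Binarize each right-hand side of length ≥ 3 by chaining fresh nonterminals (Y1, Y2, …): affected rules were Q → X1 Q X2; Q → X2 Q X1 X1.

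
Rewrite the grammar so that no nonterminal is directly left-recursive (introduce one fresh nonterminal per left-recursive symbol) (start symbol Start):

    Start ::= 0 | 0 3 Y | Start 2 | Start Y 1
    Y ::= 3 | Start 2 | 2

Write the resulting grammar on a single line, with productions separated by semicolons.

Start ::= 0 Start1 | 0 3 Y Start1; Y ::= 3 | Start 2 | 2; Start1 ::= 2 Start1 | Y 1 Start1 | epsilon

Left recursion appears on Start.
For Start: α = {2, Y 1}, β = {0, 0 3 Y}. Rewrite as Start → β Start1 and Start1 → α Start1 | ε.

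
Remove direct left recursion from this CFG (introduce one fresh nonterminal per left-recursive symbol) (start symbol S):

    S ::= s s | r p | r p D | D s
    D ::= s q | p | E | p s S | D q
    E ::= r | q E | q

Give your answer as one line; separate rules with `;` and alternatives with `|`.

Directly left-recursive nonterminal: D.
For D: α = {q}, β = {s q, p, E, p s S}. Rewrite as D → β D' and D' → α D' | ε.

S ::= s s | r p | r p D | D s; D ::= s q D' | p D' | E D' | p s S D'; E ::= r | q E | q; D' ::= q D' | ε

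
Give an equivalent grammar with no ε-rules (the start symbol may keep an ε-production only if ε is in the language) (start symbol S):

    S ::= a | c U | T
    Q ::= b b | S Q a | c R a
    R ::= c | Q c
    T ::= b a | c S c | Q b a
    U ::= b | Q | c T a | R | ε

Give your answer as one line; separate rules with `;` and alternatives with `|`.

S ::= a | c U | c | T; Q ::= b b | S Q a | c R a; R ::= c | Q c; T ::= b a | c S c | Q b a; U ::= b | Q | c T a | R

Nullable nonterminals: {U}.
ε ∉ L(G), so no ε-production is kept.
Add the nullable-subset variants: S → c U gives c U | c.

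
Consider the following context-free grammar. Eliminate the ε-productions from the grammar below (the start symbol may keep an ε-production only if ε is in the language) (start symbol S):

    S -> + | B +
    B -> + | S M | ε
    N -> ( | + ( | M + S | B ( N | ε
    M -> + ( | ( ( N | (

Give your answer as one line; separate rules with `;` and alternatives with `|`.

Nullable nonterminals: {B, N}.
ε ∉ L(G), so no ε-production is kept.
Expand every rule over subsets of its nullable positions: N → B ( N gives B ( N | B ( | ( N. M → ( ( N gives ( ( N | ( (.

S -> + | B +; B -> + | S M; N -> ( | + ( | M + S | B ( N | B ( | ( N; M -> + ( | ( ( N | ( ( | (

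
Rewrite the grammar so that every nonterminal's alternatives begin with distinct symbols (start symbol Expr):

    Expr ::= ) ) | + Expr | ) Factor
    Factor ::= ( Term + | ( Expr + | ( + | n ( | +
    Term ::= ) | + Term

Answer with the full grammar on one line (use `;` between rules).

Expr has alternatives sharing prefix ')': factor to Expr → ) Expr1 with Expr1 → ) | Factor.
Factor has alternatives sharing prefix '(': factor to Factor → ( Factor1 with Factor1 → Term + | Expr + | +.

Expr ::= + Expr | ) Expr1; Factor ::= n ( | + | ( Factor1; Term ::= ) | + Term; Expr1 ::= ) | Factor; Factor1 ::= Term + | Expr + | +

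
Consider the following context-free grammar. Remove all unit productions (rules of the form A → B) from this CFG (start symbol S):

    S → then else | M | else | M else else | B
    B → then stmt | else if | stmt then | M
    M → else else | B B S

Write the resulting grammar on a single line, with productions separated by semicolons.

S → then stmt | else if | stmt then | then else | else | M else else | else else | B B S; B → then stmt | else if | stmt then | else else | B B S; M → else else | B B S

Unit pairs: B ⇒* {M}; S ⇒* {B, M}.
For every A with A ⇒* B via unit rules, add B's non-unit alternatives to A; then delete every rule of the form X → Y.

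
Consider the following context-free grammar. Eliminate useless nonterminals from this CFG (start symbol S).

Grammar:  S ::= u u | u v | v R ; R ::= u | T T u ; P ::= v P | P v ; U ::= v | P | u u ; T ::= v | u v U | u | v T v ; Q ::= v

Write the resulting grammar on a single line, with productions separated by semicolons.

S ::= u u | u v | v R; R ::= u | T T u; U ::= v | u u; T ::= v | u v U | u | v T v

Generating nonterminals: {Q, R, S, T, U}.
Reachable from S after that: {R, S, T, U}.
Removed useless symbols: {P, Q} and every production mentioning them.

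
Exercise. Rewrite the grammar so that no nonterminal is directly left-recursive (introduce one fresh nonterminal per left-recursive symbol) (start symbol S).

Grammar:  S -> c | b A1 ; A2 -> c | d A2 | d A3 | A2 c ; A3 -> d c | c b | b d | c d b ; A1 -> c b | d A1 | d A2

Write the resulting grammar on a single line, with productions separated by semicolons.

A2 is directly left-recursive.
For A2: α = {c}, β = {c, d A2, d A3}. Rewrite as A2 → β A2' and A2' → α A2' | ε.

S -> c | b A1; A2 -> c A2' | d A2 A2' | d A3 A2'; A3 -> d c | c b | b d | c d b; A1 -> c b | d A1 | d A2; A2' -> c A2' | eps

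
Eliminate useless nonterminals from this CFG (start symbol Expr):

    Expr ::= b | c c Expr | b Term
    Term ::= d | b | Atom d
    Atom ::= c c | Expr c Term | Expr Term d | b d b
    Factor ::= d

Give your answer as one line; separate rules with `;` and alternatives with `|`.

Expr ::= b | c c Expr | b Term; Term ::= d | b | Atom d; Atom ::= c c | Expr c Term | Expr Term d | b d b

Generating nonterminals: {Atom, Expr, Factor, Term}.
Reachable from Expr after that: {Atom, Expr, Term}.
Removed useless symbols: {Factor} and every production mentioning them.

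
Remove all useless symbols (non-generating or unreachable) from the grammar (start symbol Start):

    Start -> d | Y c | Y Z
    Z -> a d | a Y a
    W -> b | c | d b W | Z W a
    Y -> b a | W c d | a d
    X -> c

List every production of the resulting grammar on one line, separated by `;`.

Start -> d | Y c | Y Z; Z -> a d | a Y a; W -> b | c | d b W | Z W a; Y -> b a | W c d | a d

Generating nonterminals: {Start, W, X, Y, Z}.
Reachable from Start after that: {Start, W, Y, Z}.
Removed useless symbols: {X} and every production mentioning them.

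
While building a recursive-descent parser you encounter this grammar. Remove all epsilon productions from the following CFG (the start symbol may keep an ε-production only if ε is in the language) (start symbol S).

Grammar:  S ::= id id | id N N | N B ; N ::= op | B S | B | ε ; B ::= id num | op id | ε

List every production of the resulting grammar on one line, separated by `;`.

Nullable nonterminals: {B, N, S}.
ε ∈ L(G) since S is nullable, so keep S → ε.
Expand every rule over subsets of its nullable positions: S → id N N gives id N N | id N | id. S → N B gives N B | N | B. N → B S gives B S | B | S.

S ::= id id | id N N | id N | id | N B | N | B | ε; N ::= op | B S | B | S; B ::= id num | op id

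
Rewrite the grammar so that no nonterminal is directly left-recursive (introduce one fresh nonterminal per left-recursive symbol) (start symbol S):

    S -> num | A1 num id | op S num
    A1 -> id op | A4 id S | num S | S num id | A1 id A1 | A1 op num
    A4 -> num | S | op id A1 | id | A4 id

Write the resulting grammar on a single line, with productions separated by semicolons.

A1, A4 are directly left-recursive.
For A1: α = {id A1, op num}, β = {id op, A4 id S, num S, S num id}. Rewrite as A1 → β A1' and A1' → α A1' | ε.
For A4: α = {id}, β = {num, S, op id A1, id}. Rewrite as A4 → β A4' and A4' → α A4' | ε.

S -> num | A1 num id | op S num; A1 -> id op A1' | A4 id S A1' | num S A1' | S num id A1'; A4 -> num A4' | S A4' | op id A1 A4' | id A4'; A1' -> id A1 A1' | op num A1' | eps; A4' -> id A4' | eps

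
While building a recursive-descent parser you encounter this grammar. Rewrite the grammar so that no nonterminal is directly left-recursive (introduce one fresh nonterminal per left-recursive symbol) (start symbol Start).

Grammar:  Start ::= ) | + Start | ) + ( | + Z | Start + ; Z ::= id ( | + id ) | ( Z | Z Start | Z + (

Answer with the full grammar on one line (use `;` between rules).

Start ::= ) Start1 | + Start Start1 | ) + ( Start1 | + Z Start1; Z ::= id ( Z1 | + id ) Z1 | ( Z Z1; Start1 ::= + Start1 | eps; Z1 ::= Start Z1 | + ( Z1 | eps

Left recursion appears on Start, Z.
For Start: α = {+}, β = {), + Start, ) + (, + Z}. Rewrite as Start → β Start1 and Start1 → α Start1 | ε.
For Z: α = {Start, + (}, β = {id (, + id ), ( Z}. Rewrite as Z → β Z1 and Z1 → α Z1 | ε.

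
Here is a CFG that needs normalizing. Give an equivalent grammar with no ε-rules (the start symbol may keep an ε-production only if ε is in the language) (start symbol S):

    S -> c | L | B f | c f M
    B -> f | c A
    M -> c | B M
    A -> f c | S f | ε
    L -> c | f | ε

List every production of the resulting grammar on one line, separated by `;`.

S -> c | L | B f | c f M | ε; B -> f | c A | c; M -> c | B M; A -> f c | S f | f; L -> c | f

Nullable set = {A, L, S}.
ε ∈ L(G) since S is nullable, so keep S → ε.
Add the nullable-subset variants: B → c A gives c A | c. A → S f gives S f | f.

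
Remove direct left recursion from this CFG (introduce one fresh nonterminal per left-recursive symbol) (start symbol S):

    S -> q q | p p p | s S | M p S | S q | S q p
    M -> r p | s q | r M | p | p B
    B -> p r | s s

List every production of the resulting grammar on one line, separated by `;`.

Directly left-recursive nonterminal: S.
For S: α = {q, q p}, β = {q q, p p p, s S, M p S}. Rewrite as S → β S' and S' → α S' | ε.

S -> q q S' | p p p S' | s S S' | M p S S'; M -> r p | s q | r M | p | p B; B -> p r | s s; S' -> q S' | q p S' | ε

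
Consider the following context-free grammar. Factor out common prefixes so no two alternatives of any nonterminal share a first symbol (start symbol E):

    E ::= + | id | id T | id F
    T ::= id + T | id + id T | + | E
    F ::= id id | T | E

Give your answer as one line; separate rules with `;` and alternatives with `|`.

E ::= + | id E'; T ::= + | E | id + T'; F ::= id id | T | E; E' ::= ε | T | F; T' ::= T | id T

E has alternatives sharing prefix 'id': factor to E → id E' with E' → ε | T | F.
T has alternatives sharing prefix 'id +': factor to T → id + T' with T' → T | id T.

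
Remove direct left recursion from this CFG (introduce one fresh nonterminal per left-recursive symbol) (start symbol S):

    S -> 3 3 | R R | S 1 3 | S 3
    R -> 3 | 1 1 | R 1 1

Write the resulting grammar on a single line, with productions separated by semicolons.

Left recursion appears on S, R.
For S: α = {1 3, 3}, β = {3 3, R R}. Rewrite as S → β S' and S' → α S' | ε.
For R: α = {1 1}, β = {3, 1 1}. Rewrite as R → β R' and R' → α R' | ε.

S -> 3 3 S' | R R S'; R -> 3 R' | 1 1 R'; S' -> 1 3 S' | 3 S' | ε; R' -> 1 1 R' | ε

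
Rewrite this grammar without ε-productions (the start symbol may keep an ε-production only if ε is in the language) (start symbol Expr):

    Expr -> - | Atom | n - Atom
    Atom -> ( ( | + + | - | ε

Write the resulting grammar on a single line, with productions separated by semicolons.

The nullable symbols are {Atom, Expr}.
ε ∈ L(G) since Expr is nullable, so keep Expr → ε.
Expand every rule over subsets of its nullable positions: Expr → n - Atom gives n - Atom | n -.

Expr -> - | Atom | n - Atom | n - | ε; Atom -> ( ( | + + | -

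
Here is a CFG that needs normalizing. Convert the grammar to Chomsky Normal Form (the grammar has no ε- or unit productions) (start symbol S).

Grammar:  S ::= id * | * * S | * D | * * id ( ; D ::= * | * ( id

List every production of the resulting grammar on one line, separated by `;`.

Introduce a nonterminal for each terminal appearing in a rule of length ≥ 2: X1 → id, X2 → *, X3 → (.
Binarize each right-hand side of length ≥ 3 by chaining fresh nonterminals (Y1, Y2, …): affected rules were S → X2 X2 S; S → X2 X2 X1 X3; D → X2 X3 X1.

S ::= X1 X2 | X2 Y1 | X2 D | X2 Y2; D ::= * | X2 Y4; X1 ::= id; X2 ::= *; X3 ::= (; Y1 ::= X2 S; Y2 ::= X2 Y3; Y3 ::= X1 X3; Y4 ::= X3 X1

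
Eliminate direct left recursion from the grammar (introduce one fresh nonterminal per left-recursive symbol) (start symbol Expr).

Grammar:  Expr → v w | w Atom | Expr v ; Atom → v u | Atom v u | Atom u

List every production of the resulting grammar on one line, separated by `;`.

Expr, Atom are directly left-recursive.
For Expr: α = {v}, β = {v w, w Atom}. Rewrite as Expr → β Expr1 and Expr1 → α Expr1 | ε.
For Atom: α = {v u, u}, β = {v u}. Rewrite as Atom → β Atom1 and Atom1 → α Atom1 | ε.

Expr → v w Expr1 | w Atom Expr1; Atom → v u Atom1; Expr1 → v Expr1 | epsilon; Atom1 → v u Atom1 | u Atom1 | epsilon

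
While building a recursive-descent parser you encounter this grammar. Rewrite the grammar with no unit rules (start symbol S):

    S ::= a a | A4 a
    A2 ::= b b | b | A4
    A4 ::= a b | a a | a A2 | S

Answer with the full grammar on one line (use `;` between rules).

Unit pairs: A2 ⇒* {A4, S}; A4 ⇒* {S}.
For every A with A ⇒* B via unit rules, add B's non-unit alternatives to A; then delete every rule of the form X → Y.

S ::= a a | A4 a; A2 ::= a b | a a | a A2 | b b | b | A4 a; A4 ::= a b | a a | a A2 | A4 a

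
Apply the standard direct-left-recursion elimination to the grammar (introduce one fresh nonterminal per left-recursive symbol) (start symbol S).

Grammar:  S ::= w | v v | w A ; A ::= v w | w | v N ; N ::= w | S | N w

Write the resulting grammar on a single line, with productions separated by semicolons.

S ::= w | v v | w A; A ::= v w | w | v N; N ::= w N' | S N'; N' ::= w N' | epsilon

Left recursion appears on N.
For N: α = {w}, β = {w, S}. Rewrite as N → β N' and N' → α N' | ε.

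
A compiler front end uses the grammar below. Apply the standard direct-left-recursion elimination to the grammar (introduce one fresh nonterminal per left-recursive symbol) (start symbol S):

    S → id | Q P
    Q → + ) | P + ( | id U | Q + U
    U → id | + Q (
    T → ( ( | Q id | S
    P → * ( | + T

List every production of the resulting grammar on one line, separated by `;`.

Left recursion appears on Q.
For Q: α = {+ U}, β = {+ ), P + (, id U}. Rewrite as Q → β Q' and Q' → α Q' | ε.

S → id | Q P; Q → + ) Q' | P + ( Q' | id U Q'; U → id | + Q (; T → ( ( | Q id | S; P → * ( | + T; Q' → + U Q' | ε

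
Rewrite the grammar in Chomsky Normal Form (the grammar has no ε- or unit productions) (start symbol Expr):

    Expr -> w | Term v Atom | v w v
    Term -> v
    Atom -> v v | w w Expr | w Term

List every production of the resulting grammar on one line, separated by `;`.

Introduce a nonterminal for each terminal appearing in a rule of length ≥ 2: X1 → v, X2 → w.
Binarize each right-hand side of length ≥ 3 by chaining fresh nonterminals (Y1, Y2, …): affected rules were Expr → Term X1 Atom; Expr → X1 X2 X1; Atom → X2 X2 Expr.

Expr -> w | Term Y1 | X1 Y2; Term -> v; Atom -> X1 X1 | X2 Y3 | X2 Term; X1 -> v; X2 -> w; Y1 -> X1 Atom; Y2 -> X2 X1; Y3 -> X2 Expr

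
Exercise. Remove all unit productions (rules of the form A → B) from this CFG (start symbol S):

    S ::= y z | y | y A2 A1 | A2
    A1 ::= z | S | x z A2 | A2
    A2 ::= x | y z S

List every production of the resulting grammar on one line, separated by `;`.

S ::= x | y z S | y z | y | y A2 A1; A1 ::= x | y z S | z | x z A2 | y z | y | y A2 A1; A2 ::= x | y z S

Unit pairs: A1 ⇒* {A2, S}; S ⇒* {A2}.
For each unit pair (A, B), copy every non-unit production of B to A, then drop all unit productions.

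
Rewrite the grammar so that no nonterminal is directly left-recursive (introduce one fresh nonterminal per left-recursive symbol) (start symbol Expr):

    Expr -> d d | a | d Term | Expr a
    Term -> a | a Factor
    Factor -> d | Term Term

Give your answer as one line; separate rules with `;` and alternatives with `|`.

Expr is directly left-recursive.
For Expr: α = {a}, β = {d d, a, d Term}. Rewrite as Expr → β Expr1 and Expr1 → α Expr1 | ε.

Expr -> d d Expr1 | a Expr1 | d Term Expr1; Term -> a | a Factor; Factor -> d | Term Term; Expr1 -> a Expr1 | ε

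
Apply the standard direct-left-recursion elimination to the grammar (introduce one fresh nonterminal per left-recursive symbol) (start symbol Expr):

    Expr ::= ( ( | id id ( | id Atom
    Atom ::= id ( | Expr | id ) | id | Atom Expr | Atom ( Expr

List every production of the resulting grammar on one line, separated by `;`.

Directly left-recursive nonterminal: Atom.
For Atom: α = {Expr, ( Expr}, β = {id (, Expr, id ), id}. Rewrite as Atom → β Atom1 and Atom1 → α Atom1 | ε.

Expr ::= ( ( | id id ( | id Atom; Atom ::= id ( Atom1 | Expr Atom1 | id ) Atom1 | id Atom1; Atom1 ::= Expr Atom1 | ( Expr Atom1 | ε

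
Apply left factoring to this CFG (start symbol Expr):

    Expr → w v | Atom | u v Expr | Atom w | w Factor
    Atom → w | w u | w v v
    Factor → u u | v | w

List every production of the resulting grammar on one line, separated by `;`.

Expr → u v Expr | w Expr1 | Atom Expr2; Atom → w Atom1; Factor → u u | v | w; Expr1 → v | Factor; Expr2 → ε | w; Atom1 → ε | u | v v

Expr has alternatives sharing prefix 'w': factor to Expr → w Expr1 with Expr1 → v | Factor.
Expr has alternatives sharing prefix 'Atom': factor to Expr → Atom Expr2 with Expr2 → ε | w.
Atom has alternatives sharing prefix 'w': factor to Atom → w Atom1 with Atom1 → ε | u | v v.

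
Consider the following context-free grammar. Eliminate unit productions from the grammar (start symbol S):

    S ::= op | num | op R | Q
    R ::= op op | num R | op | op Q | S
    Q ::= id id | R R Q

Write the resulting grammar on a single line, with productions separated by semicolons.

S ::= op | num | op R | id id | R R Q; R ::= id id | R R Q | op | num | op R | op op | num R | op Q; Q ::= id id | R R Q

Unit pairs: R ⇒* {Q, S}; S ⇒* {Q}.
Replace each nonterminal's rules with the union of the non-unit rules of every nonterminal it unit-derives.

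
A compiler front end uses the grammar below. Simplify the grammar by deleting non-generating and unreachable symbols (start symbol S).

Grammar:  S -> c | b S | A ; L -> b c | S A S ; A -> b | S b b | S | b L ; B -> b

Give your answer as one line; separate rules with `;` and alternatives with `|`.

Generating nonterminals: {A, B, L, S}.
Reachable from S after that: {A, L, S}.
Removed useless symbols: {B} and every production mentioning them.

S -> c | b S | A; L -> b c | S A S; A -> b | S b b | S | b L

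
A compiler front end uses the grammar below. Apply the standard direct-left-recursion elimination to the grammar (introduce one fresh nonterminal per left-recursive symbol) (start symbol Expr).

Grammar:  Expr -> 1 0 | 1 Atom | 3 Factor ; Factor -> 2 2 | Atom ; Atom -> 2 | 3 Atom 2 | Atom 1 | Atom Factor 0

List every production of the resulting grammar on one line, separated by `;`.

Atom is directly left-recursive.
For Atom: α = {1, Factor 0}, β = {2, 3 Atom 2}. Rewrite as Atom → β Atom1 and Atom1 → α Atom1 | ε.

Expr -> 1 0 | 1 Atom | 3 Factor; Factor -> 2 2 | Atom; Atom -> 2 Atom1 | 3 Atom 2 Atom1; Atom1 -> 1 Atom1 | Factor 0 Atom1 | ε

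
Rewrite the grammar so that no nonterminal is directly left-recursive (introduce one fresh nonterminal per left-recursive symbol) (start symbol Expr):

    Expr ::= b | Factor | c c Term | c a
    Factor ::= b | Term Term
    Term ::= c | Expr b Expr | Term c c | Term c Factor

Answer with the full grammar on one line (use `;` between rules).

Expr ::= b | Factor | c c Term | c a; Factor ::= b | Term Term; Term ::= c Term1 | Expr b Expr Term1; Term1 ::= c c Term1 | c Factor Term1 | ε

Term is directly left-recursive.
For Term: α = {c c, c Factor}, β = {c, Expr b Expr}. Rewrite as Term → β Term1 and Term1 → α Term1 | ε.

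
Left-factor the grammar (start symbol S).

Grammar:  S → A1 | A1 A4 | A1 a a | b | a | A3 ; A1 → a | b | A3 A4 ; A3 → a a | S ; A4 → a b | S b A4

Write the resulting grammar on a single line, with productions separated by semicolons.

S → b | a | A3 | A1 S'; A1 → a | b | A3 A4; A3 → a a | S; A4 → a b | S b A4; S' → epsilon | A4 | a a

S has alternatives sharing prefix 'A1': factor to S → A1 S' with S' → ε | A4 | a a.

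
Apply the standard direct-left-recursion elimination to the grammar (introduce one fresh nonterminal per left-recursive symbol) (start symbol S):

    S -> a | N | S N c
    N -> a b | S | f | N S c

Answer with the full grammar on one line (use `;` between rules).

S, N are directly left-recursive.
For S: α = {N c}, β = {a, N}. Rewrite as S → β S' and S' → α S' | ε.
For N: α = {S c}, β = {a b, S, f}. Rewrite as N → β N' and N' → α N' | ε.

S -> a S' | N S'; N -> a b N' | S N' | f N'; S' -> N c S' | ε; N' -> S c N' | ε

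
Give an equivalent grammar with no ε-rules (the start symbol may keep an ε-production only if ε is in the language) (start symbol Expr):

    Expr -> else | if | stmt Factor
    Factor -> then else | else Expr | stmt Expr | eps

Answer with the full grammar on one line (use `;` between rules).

Expr -> else | if | stmt Factor | stmt; Factor -> then else | else Expr | stmt Expr

Nullable set = {Factor}.
ε ∉ L(G), so no ε-production is kept.
Expand every rule over subsets of its nullable positions: Expr → stmt Factor gives stmt Factor | stmt.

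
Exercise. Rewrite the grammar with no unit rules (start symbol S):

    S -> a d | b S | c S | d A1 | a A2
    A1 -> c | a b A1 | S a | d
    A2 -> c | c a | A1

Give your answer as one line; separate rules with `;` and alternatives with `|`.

S -> a d | b S | c S | d A1 | a A2; A1 -> c | a b A1 | S a | d; A2 -> c | c a | a b A1 | S a | d

Unit pairs: A2 ⇒* {A1}.
Replace each nonterminal's rules with the union of the non-unit rules of every nonterminal it unit-derives.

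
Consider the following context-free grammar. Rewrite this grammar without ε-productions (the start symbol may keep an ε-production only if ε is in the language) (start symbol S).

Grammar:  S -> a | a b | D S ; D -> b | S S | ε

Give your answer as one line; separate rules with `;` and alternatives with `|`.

S -> a | a b | D S; D -> b | S S

Nullable nonterminals: {D}.
ε ∉ L(G), so no ε-production is kept.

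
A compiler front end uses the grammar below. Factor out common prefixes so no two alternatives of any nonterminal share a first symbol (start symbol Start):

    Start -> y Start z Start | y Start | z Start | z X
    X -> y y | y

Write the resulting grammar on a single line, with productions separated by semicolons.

Start has alternatives sharing prefix 'y Start': factor to Start → y Start Start1 with Start1 → z Start | ε.
Start has alternatives sharing prefix 'z': factor to Start → z Start2 with Start2 → Start | X.
X has alternatives sharing prefix 'y': factor to X → y X1 with X1 → y | ε.

Start -> y Start Start1 | z Start2; X -> y X1; Start1 -> z Start | ε; Start2 -> Start | X; X1 -> y | ε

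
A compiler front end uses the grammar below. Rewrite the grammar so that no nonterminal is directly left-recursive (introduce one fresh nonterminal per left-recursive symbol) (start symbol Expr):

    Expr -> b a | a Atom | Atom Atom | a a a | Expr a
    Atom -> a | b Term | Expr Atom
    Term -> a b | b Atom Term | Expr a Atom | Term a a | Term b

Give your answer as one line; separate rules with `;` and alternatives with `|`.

Expr, Term are directly left-recursive.
For Expr: α = {a}, β = {b a, a Atom, Atom Atom, a a a}. Rewrite as Expr → β Expr1 and Expr1 → α Expr1 | ε.
For Term: α = {a a, b}, β = {a b, b Atom Term, Expr a Atom}. Rewrite as Term → β Term1 and Term1 → α Term1 | ε.

Expr -> b a Expr1 | a Atom Expr1 | Atom Atom Expr1 | a a a Expr1; Atom -> a | b Term | Expr Atom; Term -> a b Term1 | b Atom Term Term1 | Expr a Atom Term1; Expr1 -> a Expr1 | ε; Term1 -> a a Term1 | b Term1 | ε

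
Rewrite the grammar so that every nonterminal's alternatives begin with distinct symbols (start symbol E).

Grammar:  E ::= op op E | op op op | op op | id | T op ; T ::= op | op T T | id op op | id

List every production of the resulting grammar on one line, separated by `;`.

E has alternatives sharing prefix 'op op': factor to E → op op E' with E' → E | op | ε.
T has alternatives sharing prefix 'op': factor to T → op T' with T' → ε | T T.
T has alternatives sharing prefix 'id': factor to T → id T'' with T'' → op op | ε.

E ::= id | T op | op op E'; T ::= op T' | id T''; E' ::= E | op | epsilon; T' ::= epsilon | T T; T'' ::= op op | epsilon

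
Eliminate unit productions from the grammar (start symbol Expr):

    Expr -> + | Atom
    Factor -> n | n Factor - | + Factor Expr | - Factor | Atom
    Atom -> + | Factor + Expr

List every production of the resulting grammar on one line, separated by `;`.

Expr -> + | Factor + Expr; Factor -> + | Factor + Expr | n | n Factor - | + Factor Expr | - Factor; Atom -> + | Factor + Expr

Unit pairs: Expr ⇒* {Atom}; Factor ⇒* {Atom}.
For every A with A ⇒* B via unit rules, add B's non-unit alternatives to A; then delete every rule of the form X → Y.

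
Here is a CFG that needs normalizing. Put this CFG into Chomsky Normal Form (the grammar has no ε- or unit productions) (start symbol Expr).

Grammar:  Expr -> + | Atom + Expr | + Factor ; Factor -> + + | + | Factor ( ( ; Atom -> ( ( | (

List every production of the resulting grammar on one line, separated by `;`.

Introduce a nonterminal for each terminal appearing in a rule of length ≥ 2: X1 → +, X2 → (.
Binarize each right-hand side of length ≥ 3 by chaining fresh nonterminals (Y1, Y2, …): affected rules were Expr → Atom X1 Expr; Factor → Factor X2 X2.

Expr -> + | Atom Y1 | X1 Factor; Factor -> X1 X1 | + | Factor Y2; Atom -> X2 X2 | (; X1 -> +; X2 -> (; Y1 -> X1 Expr; Y2 -> X2 X2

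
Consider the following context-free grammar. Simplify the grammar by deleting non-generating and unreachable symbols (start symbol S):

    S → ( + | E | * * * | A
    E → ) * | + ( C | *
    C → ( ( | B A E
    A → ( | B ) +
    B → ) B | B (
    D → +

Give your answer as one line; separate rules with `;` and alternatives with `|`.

S → ( + | E | * * * | A; E → ) * | + ( C | *; C → ( (; A → (

Generating nonterminals: {A, C, D, E, S}.
Reachable from S after that: {A, C, E, S}.
Removed useless symbols: {B, D} and every production mentioning them.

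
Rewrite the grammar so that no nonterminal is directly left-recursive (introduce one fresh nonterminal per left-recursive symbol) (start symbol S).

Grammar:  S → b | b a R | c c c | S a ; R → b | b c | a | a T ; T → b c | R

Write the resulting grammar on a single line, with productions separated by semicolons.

Left recursion appears on S.
For S: α = {a}, β = {b, b a R, c c c}. Rewrite as S → β S' and S' → α S' | ε.

S → b S' | b a R S' | c c c S'; R → b | b c | a | a T; T → b c | R; S' → a S' | eps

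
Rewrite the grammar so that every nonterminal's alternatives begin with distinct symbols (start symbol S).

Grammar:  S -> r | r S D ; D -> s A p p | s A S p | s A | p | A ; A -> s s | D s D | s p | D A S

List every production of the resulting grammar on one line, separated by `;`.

S has alternatives sharing prefix 'r': factor to S → r S' with S' → ε | S D.
D has alternatives sharing prefix 's A': factor to D → s A D' with D' → p p | S p | ε.
A has alternatives sharing prefix 's': factor to A → s A' with A' → s | p.
A has alternatives sharing prefix 'D': factor to A → D A'' with A'' → s D | A S.

S -> r S'; D -> p | A | s A D'; A -> s A' | D A''; S' -> ε | S D; D' -> p p | S p | ε; A' -> s | p; A'' -> s D | A S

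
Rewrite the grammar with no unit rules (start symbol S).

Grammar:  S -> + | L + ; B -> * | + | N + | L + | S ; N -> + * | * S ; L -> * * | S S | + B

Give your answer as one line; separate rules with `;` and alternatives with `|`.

Unit pairs: B ⇒* {S}.
For every A with A ⇒* B via unit rules, add B's non-unit alternatives to A; then delete every rule of the form X → Y.

S -> + | L +; B -> * | + | N + | L +; N -> + * | * S; L -> * * | S S | + B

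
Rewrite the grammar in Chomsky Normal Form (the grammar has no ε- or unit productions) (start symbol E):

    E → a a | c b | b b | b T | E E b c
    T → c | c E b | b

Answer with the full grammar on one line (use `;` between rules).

E → X1 X1 | X2 X3 | X3 X3 | X3 T | E Y1; T → c | X2 Y3 | b; X1 → a; X2 → c; X3 → b; Y1 → E Y2; Y2 → X3 X2; Y3 → E X3

Introduce a nonterminal for each terminal appearing in a rule of length ≥ 2: X1 → a, X2 → c, X3 → b.
Binarize each right-hand side of length ≥ 3 by chaining fresh nonterminals (Y1, Y2, …): affected rules were E → E E X3 X2; T → X2 E X3.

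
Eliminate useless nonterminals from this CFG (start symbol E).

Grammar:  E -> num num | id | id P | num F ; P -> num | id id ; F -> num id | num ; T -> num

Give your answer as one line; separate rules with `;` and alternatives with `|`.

Generating nonterminals: {E, F, P, T}.
Reachable from E after that: {E, F, P}.
Removed useless symbols: {T} and every production mentioning them.

E -> num num | id | id P | num F; P -> num | id id; F -> num id | num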